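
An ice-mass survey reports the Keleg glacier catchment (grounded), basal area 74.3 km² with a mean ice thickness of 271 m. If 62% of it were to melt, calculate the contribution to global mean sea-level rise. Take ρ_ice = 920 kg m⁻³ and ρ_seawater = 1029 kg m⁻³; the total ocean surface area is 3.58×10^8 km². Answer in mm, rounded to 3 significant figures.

≈ 0.0312 mm

Keleg: ice volume = 74.3 km² × 271 m = 20.14 km³; 0.62 × 20.14 × (920/1029) = 11.16 km³ of water.
Spread over 3.58×10^14 m² of ocean, Δh = 1.116×10^10 / 3.58×10^14 = 3.12×10^-5 m = 0.0312 mm.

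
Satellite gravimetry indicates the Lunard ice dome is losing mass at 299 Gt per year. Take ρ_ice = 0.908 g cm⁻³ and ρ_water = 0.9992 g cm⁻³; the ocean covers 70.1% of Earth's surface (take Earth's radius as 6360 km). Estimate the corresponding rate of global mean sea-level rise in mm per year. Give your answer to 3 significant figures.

ρ_w = 0.9992 g cm⁻³ = 999.2 kg m⁻³. Annual water volume added = 299 Gt / ρ_w = 2.990×10^14 kg / 999.2 kg m⁻³ = 2.992×10^11 m³.
Δh per year = 2.992×10^11 / 3.56×10^14 = 8.40×10^-4 m = 0.840 mm.

≈ 0.840 mm/yr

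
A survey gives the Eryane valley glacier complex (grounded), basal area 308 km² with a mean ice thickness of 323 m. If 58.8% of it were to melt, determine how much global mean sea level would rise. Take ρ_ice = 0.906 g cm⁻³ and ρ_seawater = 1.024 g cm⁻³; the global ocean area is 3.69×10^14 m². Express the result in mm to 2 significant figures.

Eryane: ice volume = 308 km² × 323 m = 99.48 km³; 0.588 × 99.48 × (906/1024) = 51.76 km³ of water.
Spread over 3.69×10^14 m² of ocean, Δh = 5.176×10^10 / 3.69×10^14 = 1.40×10^-4 m = 0.14 mm.

≈ 0.14 mm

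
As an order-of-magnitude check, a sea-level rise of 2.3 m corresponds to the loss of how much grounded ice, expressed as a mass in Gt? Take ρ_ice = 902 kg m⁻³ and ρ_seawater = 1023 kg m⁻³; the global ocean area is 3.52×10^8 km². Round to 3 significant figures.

≈ 8.28×10^5 Gt

Required water volume = Δh × A = 2.3 m × 3.52×10^14 m² = 8.096×10^14 m³.
ρ_w = 1023 kg m⁻³, so the mass of water = 8.096×10^14 m³ × 1023 kg m⁻³ = 8.282×10^17 kg = 8.28×10^5 Gt (and the same mass of ice, by conservation).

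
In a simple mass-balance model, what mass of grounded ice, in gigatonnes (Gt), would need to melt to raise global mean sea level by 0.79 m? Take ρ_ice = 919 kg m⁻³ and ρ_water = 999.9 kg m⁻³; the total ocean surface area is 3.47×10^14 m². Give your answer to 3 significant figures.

≈ 2.74×10^5 Gt

Required water volume = Δh × A = 0.79 m × 3.47×10^14 m² = 2.741×10^14 m³.
ρ_w = 999.9 kg m⁻³, so the mass of water = 2.741×10^14 m³ × 999.9 kg m⁻³ = 2.741×10^17 kg = 2.74×10^5 Gt (and the same mass of ice, by conservation).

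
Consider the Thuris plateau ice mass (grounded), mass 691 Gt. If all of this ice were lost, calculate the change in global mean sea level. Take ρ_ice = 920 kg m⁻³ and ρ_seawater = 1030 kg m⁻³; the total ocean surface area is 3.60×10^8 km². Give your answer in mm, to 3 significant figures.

≈ 1.86 mm

Thuris: 691 Gt = 6.910×10^14 kg; dividing by ρ_w = 1030 kg m⁻³ gives 6.709×10^11 m³ of water.
Spread over 3.60×10^14 m² of ocean, Δh = 6.709×10^11 / 3.60×10^14 = 1.86×10^-3 m = 1.86 mm.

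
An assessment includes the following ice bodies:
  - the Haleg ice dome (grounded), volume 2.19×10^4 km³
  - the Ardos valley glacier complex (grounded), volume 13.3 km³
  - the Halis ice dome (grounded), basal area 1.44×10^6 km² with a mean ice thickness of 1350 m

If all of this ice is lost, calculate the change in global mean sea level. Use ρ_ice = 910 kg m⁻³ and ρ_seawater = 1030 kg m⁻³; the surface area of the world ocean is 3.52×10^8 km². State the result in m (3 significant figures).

≈ 4.93 m

Haleg: 2.19×10^4 km³ × (910/1030) = 1.935×10^4 km³ of water.
Ardos: 13.3 km³ × (910/1030) = 11.75 km³ of water.
Halis: ice volume = 1.44×10^6 km² × 1350 m = 1.944×10^6 km³; 1.944×10^6 × (910/1030) = 1.718×10^6 km³ of water.
Total added water ≈ 1.737×10^15 m³ over 3.52×10^14 m² → Δh = 4.93 m.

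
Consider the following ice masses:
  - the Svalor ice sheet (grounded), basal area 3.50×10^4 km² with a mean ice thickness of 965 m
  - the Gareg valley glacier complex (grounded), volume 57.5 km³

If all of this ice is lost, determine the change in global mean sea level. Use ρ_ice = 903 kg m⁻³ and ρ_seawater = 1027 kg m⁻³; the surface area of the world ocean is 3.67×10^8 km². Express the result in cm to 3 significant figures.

Svalor: ice volume = 3.50×10^4 km² × 965 m = 3.378×10^4 km³; 3.378×10^4 × (903/1027) = 2.970×10^4 km³ of water.
Gareg: 57.5 km³ × (903/1027) = 50.56 km³ of water.
Total added water ≈ 2.975×10^13 m³ over 3.67×10^14 m² → Δh = 0.0811 m = 8.11 cm.

≈ 8.11 cm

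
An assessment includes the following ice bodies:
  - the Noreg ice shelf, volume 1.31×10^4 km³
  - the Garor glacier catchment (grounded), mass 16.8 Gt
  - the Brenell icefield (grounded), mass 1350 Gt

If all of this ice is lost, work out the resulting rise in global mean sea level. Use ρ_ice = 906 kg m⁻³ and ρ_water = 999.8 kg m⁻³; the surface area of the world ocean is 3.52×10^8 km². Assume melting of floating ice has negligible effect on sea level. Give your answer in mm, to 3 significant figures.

≈ 3.88 mm

The Noreg ice shelf is floating and already displaces its own weight of water, so its melt adds essentially nothing to sea level.
Garor: 16.8 Gt = 1.680×10^13 kg; dividing by ρ_w = 999.8 kg m⁻³ gives 1.680×10^10 m³ of water.
Brenell: 1350 Gt = 1.350×10^15 kg; dividing by ρ_w = 999.8 kg m⁻³ gives 1.350×10^12 m³ of water.
Total added water ≈ 1.367×10^12 m³ over 3.52×10^14 m² → Δh = 3.88×10^-3 m = 3.88 mm.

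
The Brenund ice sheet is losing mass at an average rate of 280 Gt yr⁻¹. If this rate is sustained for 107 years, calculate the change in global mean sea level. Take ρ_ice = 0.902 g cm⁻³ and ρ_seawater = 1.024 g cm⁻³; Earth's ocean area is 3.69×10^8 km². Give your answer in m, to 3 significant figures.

≈ 0.0793 m

Total mass lost = 280 Gt/yr × 107 yr = 2.996×10^4 Gt = 2.996×10^16 kg.
ρ_w = 1.024 g cm⁻³ = 1024 kg m⁻³, so water volume = 2.996×10^16 / 1024 = 2.926×10^13 m³.
Δh = 2.926×10^13 / 3.69×10^14 = 0.0793 m.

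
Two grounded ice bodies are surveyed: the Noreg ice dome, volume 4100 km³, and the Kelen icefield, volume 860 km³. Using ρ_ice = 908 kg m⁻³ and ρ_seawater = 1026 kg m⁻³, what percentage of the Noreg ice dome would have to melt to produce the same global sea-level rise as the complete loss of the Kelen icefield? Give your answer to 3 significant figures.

Equal sea-level rise means equal mass of meltwater, i.e. equal mass of ice lost.
Ice mass of Kelen: 7.809×10^14 kg; ice mass of Noreg: 3.723×10^15 kg.
Fraction required = 7.809×10^14 / 3.723×10^15 = 0.210 → 21.0 %.

≈ 21.0 %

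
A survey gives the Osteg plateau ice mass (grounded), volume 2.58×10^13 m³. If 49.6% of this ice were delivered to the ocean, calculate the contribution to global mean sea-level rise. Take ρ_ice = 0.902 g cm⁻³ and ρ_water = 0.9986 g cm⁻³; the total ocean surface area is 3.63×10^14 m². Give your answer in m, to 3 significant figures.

Osteg: 0.496 × 2.58×10^13 m³ × (902/998.6) = 1.156×10^13 m³ of water.
Spread over 3.63×10^14 m² of ocean, Δh = 1.156×10^13 / 3.63×10^14 = 0.0318 m.

≈ 0.0318 m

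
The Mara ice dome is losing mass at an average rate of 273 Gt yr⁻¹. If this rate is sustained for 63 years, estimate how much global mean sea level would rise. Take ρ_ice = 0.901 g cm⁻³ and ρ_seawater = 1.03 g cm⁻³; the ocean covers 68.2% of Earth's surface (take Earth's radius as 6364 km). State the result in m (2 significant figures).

≈ 0.048 m

Total mass lost = 273 Gt/yr × 63 yr = 1.720×10^4 Gt = 1.720×10^16 kg.
ρ_w = 1.03 g cm⁻³ = 1030 kg m⁻³, so water volume = 1.720×10^16 / 1030 = 1.670×10^13 m³.
Δh = 1.670×10^13 / 3.47×10^14 = 0.0481 m.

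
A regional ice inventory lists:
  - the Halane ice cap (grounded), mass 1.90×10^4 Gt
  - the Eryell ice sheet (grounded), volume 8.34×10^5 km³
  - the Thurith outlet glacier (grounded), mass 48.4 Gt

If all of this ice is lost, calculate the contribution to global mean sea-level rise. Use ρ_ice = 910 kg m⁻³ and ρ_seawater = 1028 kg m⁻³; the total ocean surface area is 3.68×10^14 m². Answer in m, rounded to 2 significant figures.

≈ 2.1 m

Halane: 1.90×10^4 Gt = 1.900×10^16 kg; dividing by ρ_w = 1028 kg m⁻³ gives 1.848×10^13 m³ of water.
Eryell: 8.34×10^5 km³ × (910/1028) = 7.383×10^5 km³ of water.
Thurith: 48.4 Gt = 4.840×10^13 kg; dividing by ρ_w = 1028 kg m⁻³ gives 4.708×10^10 m³ of water.
Total added water ≈ 7.568×10^14 m³ over 3.68×10^14 m² → Δh = 2.06 m.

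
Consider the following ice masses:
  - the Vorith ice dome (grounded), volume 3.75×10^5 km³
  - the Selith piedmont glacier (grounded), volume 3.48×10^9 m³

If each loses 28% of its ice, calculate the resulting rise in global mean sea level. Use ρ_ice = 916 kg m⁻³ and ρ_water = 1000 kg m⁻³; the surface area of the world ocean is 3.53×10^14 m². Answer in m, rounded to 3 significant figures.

Vorith: 0.28 × 3.75×10^5 km³ × (916/1000) = 9.618×10^4 km³ of water.
Selith: 0.28 × 3.48×10^9 m³ × (916/1000) = 8.926×10^8 m³ of water.
Total added water ≈ 9.618×10^13 m³ over 3.53×10^14 m² → Δh = 0.272 m.

≈ 0.272 m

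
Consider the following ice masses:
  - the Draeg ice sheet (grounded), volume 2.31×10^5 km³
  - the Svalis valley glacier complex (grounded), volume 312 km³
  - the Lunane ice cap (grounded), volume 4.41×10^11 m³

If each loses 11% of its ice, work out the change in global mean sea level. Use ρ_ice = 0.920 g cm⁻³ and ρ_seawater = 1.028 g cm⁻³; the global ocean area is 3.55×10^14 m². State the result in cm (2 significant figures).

≈ 6.4 cm

Draeg: 0.11 × 2.31×10^5 km³ × (920/1028) = 2.274×10^4 km³ of water.
Svalis: 0.11 × 312 km³ × (920/1028) = 30.71 km³ of water.
Lunane: 0.11 × 4.41×10^11 m³ × (920/1028) = 4.341×10^10 m³ of water.
Total added water ≈ 2.281×10^13 m³ over 3.55×10^14 m² → Δh = 0.0643 m = 6.4 cm.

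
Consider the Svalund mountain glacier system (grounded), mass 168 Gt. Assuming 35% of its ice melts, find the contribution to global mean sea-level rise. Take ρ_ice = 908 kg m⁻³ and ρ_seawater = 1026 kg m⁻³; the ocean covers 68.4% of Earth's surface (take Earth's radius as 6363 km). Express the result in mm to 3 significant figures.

Svalund: 0.35 × 168 Gt = 5.880×10^13 kg; dividing by ρ_w = 1026 kg m⁻³ gives 5.731×10^10 m³ of water.
Spread over 3.48×10^14 m² of ocean, Δh = 5.731×10^10 / 3.48×10^14 = 1.65×10^-4 m = 0.165 mm.

≈ 0.165 mm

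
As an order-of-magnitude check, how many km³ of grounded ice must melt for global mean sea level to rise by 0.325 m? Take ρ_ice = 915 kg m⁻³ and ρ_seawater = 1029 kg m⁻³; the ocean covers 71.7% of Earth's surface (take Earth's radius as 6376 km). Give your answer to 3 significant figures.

Required water volume = Δh × A = 0.325 m × 3.66×10^14 m² = 1.190×10^14 m³ = 1.190×10^5 km³.
Ice volume = water volume × ρ_w/ρ_ice = 1.190×10^5 × 1029/915 = 1.34×10^5 km³.

≈ 1.34×10^5 km³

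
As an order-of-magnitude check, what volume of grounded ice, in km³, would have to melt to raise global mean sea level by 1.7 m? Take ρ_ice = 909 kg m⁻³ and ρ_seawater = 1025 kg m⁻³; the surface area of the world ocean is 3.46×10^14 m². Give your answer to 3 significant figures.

≈ 6.63×10^5 km³

Required water volume = Δh × A = 1.7 m × 3.46×10^14 m² = 5.882×10^14 m³ = 5.882×10^5 km³.
Ice volume = water volume × ρ_w/ρ_ice = 5.882×10^5 × 1025/909 = 6.63×10^5 km³.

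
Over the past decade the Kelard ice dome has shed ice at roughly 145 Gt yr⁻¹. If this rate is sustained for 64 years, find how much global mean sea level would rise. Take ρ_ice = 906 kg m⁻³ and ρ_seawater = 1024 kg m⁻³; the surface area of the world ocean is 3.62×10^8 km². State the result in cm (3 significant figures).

≈ 2.50 cm

Total mass lost = 145 Gt/yr × 64 yr = 9280 Gt = 9.280×10^15 kg.
ρ_w = 1024 kg m⁻³, so water volume = 9.280×10^15 / 1024 = 9.062×10^12 m³.
Δh = 9.062×10^12 / 3.62×10^14 = 0.0250 m = 2.50 cm.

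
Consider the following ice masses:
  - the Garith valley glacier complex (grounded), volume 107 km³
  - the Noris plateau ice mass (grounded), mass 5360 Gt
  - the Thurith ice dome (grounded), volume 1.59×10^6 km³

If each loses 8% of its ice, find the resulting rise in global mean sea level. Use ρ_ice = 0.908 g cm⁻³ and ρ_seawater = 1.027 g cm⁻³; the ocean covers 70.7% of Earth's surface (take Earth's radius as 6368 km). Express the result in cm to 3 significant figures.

Garith: 0.08 × 107 km³ × (908/1027) = 7.568 km³ of water.
Noris: 0.08 × 5360 Gt = 4.288×10^14 kg; dividing by ρ_w = 1.027 g cm⁻³ = 1027 kg m⁻³ gives 4.175×10^11 m³ of water.
Thurith: 0.08 × 1.59×10^6 km³ × (908/1027) = 1.125×10^5 km³ of water.
Total added water ≈ 1.129×10^14 m³ over 3.60×10^14 m² → Δh = 0.313 m = 31.3 cm.

≈ 31.3 cm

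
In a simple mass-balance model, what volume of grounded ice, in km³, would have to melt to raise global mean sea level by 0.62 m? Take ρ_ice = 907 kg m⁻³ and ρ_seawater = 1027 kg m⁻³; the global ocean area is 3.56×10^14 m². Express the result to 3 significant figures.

Required water volume = Δh × A = 0.62 m × 3.56×10^14 m² = 2.207×10^14 m³ = 2.207×10^5 km³.
Ice volume = water volume × ρ_w/ρ_ice = 2.207×10^5 × 1027/907 = 2.50×10^5 km³.

≈ 2.50×10^5 km³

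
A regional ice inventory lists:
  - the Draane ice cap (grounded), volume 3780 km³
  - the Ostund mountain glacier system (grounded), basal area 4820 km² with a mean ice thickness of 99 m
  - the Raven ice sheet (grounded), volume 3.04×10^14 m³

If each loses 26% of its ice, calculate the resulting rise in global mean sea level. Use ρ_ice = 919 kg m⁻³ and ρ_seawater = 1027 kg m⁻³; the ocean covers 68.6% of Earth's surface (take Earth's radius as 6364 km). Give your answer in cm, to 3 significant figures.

≈ 20.5 cm

Draane: 0.26 × 3780 km³ × (919/1027) = 879.4 km³ of water.
Ostund: ice volume = 4820 km² × 99 m = 477.2 km³; 0.26 × 477.2 × (919/1027) = 111.0 km³ of water.
Raven: 0.26 × 3.04×10^14 m³ × (919/1027) = 7.073×10^13 m³ of water.
Total added water ≈ 7.172×10^13 m³ over 3.49×10^14 m² → Δh = 0.205 m = 20.5 cm.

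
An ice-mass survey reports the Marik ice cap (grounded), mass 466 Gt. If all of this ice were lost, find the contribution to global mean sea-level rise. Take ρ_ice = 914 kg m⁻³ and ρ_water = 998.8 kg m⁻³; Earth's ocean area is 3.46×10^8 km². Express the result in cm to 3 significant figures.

Marik: 466 Gt = 4.660×10^14 kg; dividing by ρ_w = 998.8 kg m⁻³ gives 4.666×10^11 m³ of water.
Spread over 3.46×10^14 m² of ocean, Δh = 4.666×10^11 / 3.46×10^14 = 1.35×10^-3 m = 0.135 cm.

≈ 0.135 cm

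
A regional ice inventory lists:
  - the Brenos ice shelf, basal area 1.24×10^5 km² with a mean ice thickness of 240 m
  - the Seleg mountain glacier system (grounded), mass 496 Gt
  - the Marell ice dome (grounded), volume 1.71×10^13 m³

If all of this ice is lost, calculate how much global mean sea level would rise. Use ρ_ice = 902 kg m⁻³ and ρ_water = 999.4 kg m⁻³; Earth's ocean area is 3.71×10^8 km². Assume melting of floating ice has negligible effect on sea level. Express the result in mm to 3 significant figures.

The Brenos ice shelf is floating and already displaces its own weight of water, so its melt adds essentially nothing to sea level.
Seleg: 496 Gt = 4.960×10^14 kg; dividing by ρ_w = 999.4 kg m⁻³ gives 4.963×10^11 m³ of water.
Marell: 1.71×10^13 m³ × (902/999.4) = 1.543×10^13 m³ of water.
Total added water ≈ 1.593×10^13 m³ over 3.71×10^14 m² → Δh = 0.0429 m = 42.9 mm.

≈ 42.9 mm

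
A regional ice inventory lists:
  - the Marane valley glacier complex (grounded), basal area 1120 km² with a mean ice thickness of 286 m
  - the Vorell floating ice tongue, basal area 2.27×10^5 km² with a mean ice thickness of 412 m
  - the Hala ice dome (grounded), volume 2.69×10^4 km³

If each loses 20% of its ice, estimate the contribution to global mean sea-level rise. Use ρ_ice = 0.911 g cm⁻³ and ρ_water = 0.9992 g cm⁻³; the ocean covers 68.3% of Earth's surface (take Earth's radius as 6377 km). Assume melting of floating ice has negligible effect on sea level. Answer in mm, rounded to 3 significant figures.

Marane: ice volume = 1120 km² × 286 m = 320.3 km³; 0.2 × 320.3 × (911/999.2) = 58.41 km³ of water.
The Vorell floating ice tongue is floating and already displaces its own weight of water, so its melt adds essentially nothing to sea level.
Hala: 0.2 × 2.69×10^4 km³ × (911/999.2) = 4905 km³ of water.
Total added water ≈ 4.964×10^12 m³ over 3.49×10^14 m² → Δh = 0.0142 m = 14.2 mm.

≈ 14.2 mm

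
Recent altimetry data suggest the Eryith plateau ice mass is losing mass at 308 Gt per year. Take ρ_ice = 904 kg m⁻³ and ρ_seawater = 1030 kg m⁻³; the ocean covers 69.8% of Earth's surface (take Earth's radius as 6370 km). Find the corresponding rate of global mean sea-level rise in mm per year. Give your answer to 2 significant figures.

ρ_w = 1030 kg m⁻³. Annual water volume added = 308 Gt / ρ_w = 3.080×10^14 kg / 1030 kg m⁻³ = 2.990×10^11 m³.
Δh per year = 2.990×10^11 / 3.56×10^14 = 8.40×10^-4 m = 0.84 mm.

≈ 0.84 mm/yr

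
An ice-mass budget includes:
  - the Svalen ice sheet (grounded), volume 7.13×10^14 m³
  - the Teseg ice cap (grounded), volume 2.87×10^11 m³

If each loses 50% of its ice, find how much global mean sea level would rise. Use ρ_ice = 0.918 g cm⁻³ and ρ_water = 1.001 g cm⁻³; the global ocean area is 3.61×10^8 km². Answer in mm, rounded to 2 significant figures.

Svalen: 0.5 × 7.13×10^14 m³ × (918/1001) = 3.269×10^14 m³ of water.
Teseg: 0.5 × 2.87×10^11 m³ × (918/1001) = 1.316×10^11 m³ of water.
Total added water ≈ 3.271×10^14 m³ over 3.61×10^14 m² → Δh = 0.906 m = 910 mm.

≈ 910 mm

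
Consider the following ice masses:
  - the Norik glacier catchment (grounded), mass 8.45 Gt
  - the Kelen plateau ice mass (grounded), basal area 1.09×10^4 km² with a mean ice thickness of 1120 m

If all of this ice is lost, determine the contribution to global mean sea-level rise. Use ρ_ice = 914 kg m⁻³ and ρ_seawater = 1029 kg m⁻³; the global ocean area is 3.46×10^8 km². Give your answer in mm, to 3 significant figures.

≈ 31.4 mm

Norik: 8.45 Gt = 8.450×10^12 kg; dividing by ρ_w = 1029 kg m⁻³ gives 8.212×10^9 m³ of water.
Kelen: ice volume = 1.09×10^4 km² × 1120 m = 1.221×10^4 km³; 1.221×10^4 × (914/1029) = 1.084×10^4 km³ of water.
Total added water ≈ 1.085×10^13 m³ over 3.46×10^14 m² → Δh = 0.0314 m = 31.4 mm.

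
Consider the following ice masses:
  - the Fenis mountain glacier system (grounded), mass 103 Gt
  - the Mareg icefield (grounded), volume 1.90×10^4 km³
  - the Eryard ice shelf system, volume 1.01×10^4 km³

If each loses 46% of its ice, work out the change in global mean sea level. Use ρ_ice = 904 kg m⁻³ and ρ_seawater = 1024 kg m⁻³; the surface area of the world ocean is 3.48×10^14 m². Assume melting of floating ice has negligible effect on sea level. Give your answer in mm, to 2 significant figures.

Fenis: 0.46 × 103 Gt = 4.738×10^13 kg; dividing by ρ_w = 1024 kg m⁻³ gives 4.627×10^10 m³ of water.
Mareg: 0.46 × 1.90×10^4 km³ × (904/1024) = 7716 km³ of water.
The Eryard ice shelf system is floating and already displaces its own weight of water, so its melt adds essentially nothing to sea level.
Total added water ≈ 7.762×10^12 m³ over 3.48×10^14 m² → Δh = 0.0223 m = 22 mm.

≈ 22 mm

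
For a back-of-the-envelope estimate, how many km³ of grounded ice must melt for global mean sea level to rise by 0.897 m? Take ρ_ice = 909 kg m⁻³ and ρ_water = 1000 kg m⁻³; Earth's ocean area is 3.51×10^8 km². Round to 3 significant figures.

Required water volume = Δh × A = 0.897 m × 3.51×10^14 m² = 3.148×10^14 m³ = 3.148×10^5 km³.
Ice volume = water volume × ρ_w/ρ_ice = 3.148×10^5 × 1000/909 = 3.46×10^5 km³.

≈ 3.46×10^5 km³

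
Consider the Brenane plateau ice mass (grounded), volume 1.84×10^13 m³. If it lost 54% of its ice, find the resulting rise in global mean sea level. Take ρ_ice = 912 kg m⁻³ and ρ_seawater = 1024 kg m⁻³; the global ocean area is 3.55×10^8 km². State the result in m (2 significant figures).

Brenane: 0.54 × 1.84×10^13 m³ × (912/1024) = 8.849×10^12 m³ of water.
Spread over 3.55×10^14 m² of ocean, Δh = 8.849×10^12 / 3.55×10^14 = 0.0249 m.

≈ 0.025 m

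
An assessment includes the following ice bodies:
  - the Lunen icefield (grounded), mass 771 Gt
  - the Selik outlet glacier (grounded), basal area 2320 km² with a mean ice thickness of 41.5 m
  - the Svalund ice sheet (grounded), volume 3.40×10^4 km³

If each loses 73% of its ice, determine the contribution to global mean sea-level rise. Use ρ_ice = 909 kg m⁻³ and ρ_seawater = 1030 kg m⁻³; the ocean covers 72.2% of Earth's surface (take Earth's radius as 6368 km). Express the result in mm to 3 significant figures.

≈ 61.2 mm

Lunen: 0.73 × 771 Gt = 5.628×10^14 kg; dividing by ρ_w = 1030 kg m⁻³ gives 5.464×10^11 m³ of water.
Selik: ice volume = 2320 km² × 41.5 m = 96.28 km³; 0.73 × 96.28 × (909/1030) = 62.03 km³ of water.
Svalund: 0.73 × 3.40×10^4 km³ × (909/1030) = 2.190×10^4 km³ of water.
Total added water ≈ 2.251×10^13 m³ over 3.68×10^14 m² → Δh = 0.0612 m = 61.2 mm.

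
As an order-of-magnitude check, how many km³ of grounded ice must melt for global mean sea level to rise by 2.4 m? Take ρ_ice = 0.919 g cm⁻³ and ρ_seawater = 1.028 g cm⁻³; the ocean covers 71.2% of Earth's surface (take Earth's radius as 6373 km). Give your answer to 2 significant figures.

≈ 9.8×10^5 km³

Required water volume = Δh × A = 2.4 m × 3.63×10^14 m² = 8.721×10^14 m³ = 8.721×10^5 km³.
Ice volume = water volume × ρ_w/ρ_ice = 8.721×10^5 × 1028/919 = 9.8×10^5 km³.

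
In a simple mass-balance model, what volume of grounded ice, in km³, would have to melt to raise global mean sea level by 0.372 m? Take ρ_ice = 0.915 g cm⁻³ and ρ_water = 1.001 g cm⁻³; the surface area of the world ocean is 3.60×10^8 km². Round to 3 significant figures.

≈ 1.47×10^5 km³

Required water volume = Δh × A = 0.372 m × 3.60×10^14 m² = 1.339×10^14 m³ = 1.339×10^5 km³.
Ice volume = water volume × ρ_w/ρ_ice = 1.339×10^5 × 1001/915 = 1.47×10^5 km³.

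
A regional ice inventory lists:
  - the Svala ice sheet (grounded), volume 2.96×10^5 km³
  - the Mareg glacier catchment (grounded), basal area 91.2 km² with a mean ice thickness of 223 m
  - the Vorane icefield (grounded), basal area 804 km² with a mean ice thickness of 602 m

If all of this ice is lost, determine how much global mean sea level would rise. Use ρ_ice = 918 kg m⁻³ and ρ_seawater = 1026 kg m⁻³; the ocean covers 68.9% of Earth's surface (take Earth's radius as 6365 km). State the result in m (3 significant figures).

≈ 0.756 m

Svala: 2.96×10^5 km³ × (918/1026) = 2.648×10^5 km³ of water.
Mareg: ice volume = 91.2 km² × 223 m = 20.34 km³; 20.34 × (918/1026) = 18.20 km³ of water.
Vorane: ice volume = 804 km² × 602 m = 484.0 km³; 484.0 × (918/1026) = 433.1 km³ of water.
Total added water ≈ 2.653×10^14 m³ over 3.51×10^14 m² → Δh = 0.756 m.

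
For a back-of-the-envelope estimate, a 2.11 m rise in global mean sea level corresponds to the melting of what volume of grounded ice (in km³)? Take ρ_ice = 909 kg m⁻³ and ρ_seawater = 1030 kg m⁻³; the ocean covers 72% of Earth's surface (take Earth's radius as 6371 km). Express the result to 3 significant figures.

Required water volume = Δh × A = 2.11 m × 3.67×10^14 m² = 7.749×10^14 m³ = 7.749×10^5 km³.
Ice volume = water volume × ρ_w/ρ_ice = 7.749×10^5 × 1030/909 = 8.78×10^5 km³.

≈ 8.78×10^5 km³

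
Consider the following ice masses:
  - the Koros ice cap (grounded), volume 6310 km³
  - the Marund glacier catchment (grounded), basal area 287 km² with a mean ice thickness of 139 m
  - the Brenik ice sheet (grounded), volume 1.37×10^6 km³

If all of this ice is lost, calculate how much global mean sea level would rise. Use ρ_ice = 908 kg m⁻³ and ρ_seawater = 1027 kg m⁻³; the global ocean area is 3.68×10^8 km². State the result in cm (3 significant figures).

≈ 331 cm

Koros: 6310 km³ × (908/1027) = 5579 km³ of water.
Marund: ice volume = 287 km² × 139 m = 39.89 km³; 39.89 × (908/1027) = 35.27 km³ of water.
Brenik: 1.37×10^6 km³ × (908/1027) = 1.211×10^6 km³ of water.
Total added water ≈ 1.217×10^15 m³ over 3.68×10^14 m² → Δh = 3.31 m = 331 cm.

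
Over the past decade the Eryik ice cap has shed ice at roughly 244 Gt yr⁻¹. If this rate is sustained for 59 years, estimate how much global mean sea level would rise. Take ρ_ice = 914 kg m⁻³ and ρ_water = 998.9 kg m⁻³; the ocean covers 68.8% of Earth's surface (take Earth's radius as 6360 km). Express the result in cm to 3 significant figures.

≈ 4.12 cm

Total mass lost = 244 Gt/yr × 59 yr = 1.440×10^4 Gt = 1.440×10^16 kg.
ρ_w = 998.9 kg m⁻³, so water volume = 1.440×10^16 / 998.9 = 1.441×10^13 m³.
Δh = 1.441×10^13 / 3.50×10^14 = 0.0412 m = 4.12 cm.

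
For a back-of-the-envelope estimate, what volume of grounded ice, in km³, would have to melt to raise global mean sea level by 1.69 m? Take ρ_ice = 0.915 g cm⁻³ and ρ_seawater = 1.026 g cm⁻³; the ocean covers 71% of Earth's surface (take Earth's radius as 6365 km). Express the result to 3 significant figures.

≈ 6.85×10^5 km³

Required water volume = Δh × A = 1.69 m × 3.61×10^14 m² = 6.109×10^14 m³ = 6.109×10^5 km³.
Ice volume = water volume × ρ_w/ρ_ice = 6.109×10^5 × 1026/915 = 6.85×10^5 km³.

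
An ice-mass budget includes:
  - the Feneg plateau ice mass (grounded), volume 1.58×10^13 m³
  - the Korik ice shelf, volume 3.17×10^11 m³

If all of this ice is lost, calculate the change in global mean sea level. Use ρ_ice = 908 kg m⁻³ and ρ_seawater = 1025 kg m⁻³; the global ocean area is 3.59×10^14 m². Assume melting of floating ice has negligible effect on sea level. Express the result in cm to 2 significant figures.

≈ 3.9 cm

Feneg: 1.58×10^13 m³ × (908/1025) = 1.400×10^13 m³ of water.
The Korik ice shelf is floating and already displaces its own weight of water, so its melt adds essentially nothing to sea level.
Total added water ≈ 1.400×10^13 m³ over 3.59×10^14 m² → Δh = 0.0390 m = 3.9 cm.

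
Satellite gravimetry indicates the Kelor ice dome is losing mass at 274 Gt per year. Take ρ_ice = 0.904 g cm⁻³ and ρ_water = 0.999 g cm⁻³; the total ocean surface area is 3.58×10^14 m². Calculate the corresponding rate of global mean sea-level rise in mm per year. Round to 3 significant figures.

ρ_w = 0.999 g cm⁻³ = 999 kg m⁻³. Annual water volume added = 274 Gt / ρ_w = 2.740×10^14 kg / 999 kg m⁻³ = 2.743×10^11 m³.
Δh per year = 2.743×10^11 / 3.58×10^14 = 7.66×10^-4 m = 0.766 mm.

≈ 0.766 mm/yr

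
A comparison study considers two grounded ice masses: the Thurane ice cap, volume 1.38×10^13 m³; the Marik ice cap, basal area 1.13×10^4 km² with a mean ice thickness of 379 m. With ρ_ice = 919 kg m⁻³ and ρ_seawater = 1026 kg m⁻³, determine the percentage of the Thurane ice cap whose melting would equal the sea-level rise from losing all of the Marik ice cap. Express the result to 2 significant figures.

Equal sea-level rise means equal mass of meltwater, i.e. equal mass of ice lost.
Ice mass of Marik: 3.936×10^15 kg; ice mass of Thurane: 1.268×10^16 kg.
Fraction required = 3.936×10^15 / 1.268×10^16 = 0.310 → 31 %.

≈ 31 %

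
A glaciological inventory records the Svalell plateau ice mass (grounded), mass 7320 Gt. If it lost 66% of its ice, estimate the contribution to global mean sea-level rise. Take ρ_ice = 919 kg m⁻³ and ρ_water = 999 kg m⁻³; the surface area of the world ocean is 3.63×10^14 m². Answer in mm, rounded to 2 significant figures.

≈ 13 mm

Svalell: 0.66 × 7320 Gt = 4.831×10^15 kg; dividing by ρ_w = 999 kg m⁻³ gives 4.836×10^12 m³ of water.
Spread over 3.63×10^14 m² of ocean, Δh = 4.836×10^12 / 3.63×10^14 = 0.0133 m = 13 mm.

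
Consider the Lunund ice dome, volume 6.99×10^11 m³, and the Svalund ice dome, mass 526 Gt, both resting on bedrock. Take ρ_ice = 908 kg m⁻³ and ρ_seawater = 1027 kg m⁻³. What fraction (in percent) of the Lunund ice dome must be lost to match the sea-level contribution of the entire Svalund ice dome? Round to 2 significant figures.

Equal sea-level rise means equal mass of meltwater, i.e. equal mass of ice lost.
Ice mass of Svalund: 5.260×10^14 kg; ice mass of Lunund: 6.347×10^14 kg.
Fraction required = 5.260×10^14 / 6.347×10^14 = 0.829 → 83 %.

≈ 83 %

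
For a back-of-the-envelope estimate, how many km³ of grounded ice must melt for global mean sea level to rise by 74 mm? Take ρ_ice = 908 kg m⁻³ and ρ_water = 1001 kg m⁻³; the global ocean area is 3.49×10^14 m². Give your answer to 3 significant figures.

Required water volume = Δh × A = 0.074 m × 3.49×10^14 m² = 2.583×10^13 m³ = 2.583×10^4 km³.
Ice volume = water volume × ρ_w/ρ_ice = 2.583×10^4 × 1001/908 = 2.85×10^4 km³.

≈ 2.85×10^4 km³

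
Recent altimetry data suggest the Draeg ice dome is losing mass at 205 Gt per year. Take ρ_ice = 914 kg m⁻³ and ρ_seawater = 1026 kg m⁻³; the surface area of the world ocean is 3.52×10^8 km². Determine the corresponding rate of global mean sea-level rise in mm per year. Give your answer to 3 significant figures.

≈ 0.568 mm/yr

ρ_w = 1026 kg m⁻³. Annual water volume added = 205 Gt / ρ_w = 2.050×10^14 kg / 1026 kg m⁻³ = 1.998×10^11 m³.
Δh per year = 1.998×10^11 / 3.52×10^14 = 5.68×10^-4 m = 0.568 mm.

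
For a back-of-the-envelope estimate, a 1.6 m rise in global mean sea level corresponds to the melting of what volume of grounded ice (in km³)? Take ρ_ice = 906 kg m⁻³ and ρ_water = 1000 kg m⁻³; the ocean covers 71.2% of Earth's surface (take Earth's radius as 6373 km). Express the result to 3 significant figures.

Required water volume = Δh × A = 1.6 m × 3.63×10^14 m² = 5.814×10^14 m³ = 5.814×10^5 km³.
Ice volume = water volume × ρ_w/ρ_ice = 5.814×10^5 × 1000/906 = 6.42×10^5 km³.

≈ 6.42×10^5 km³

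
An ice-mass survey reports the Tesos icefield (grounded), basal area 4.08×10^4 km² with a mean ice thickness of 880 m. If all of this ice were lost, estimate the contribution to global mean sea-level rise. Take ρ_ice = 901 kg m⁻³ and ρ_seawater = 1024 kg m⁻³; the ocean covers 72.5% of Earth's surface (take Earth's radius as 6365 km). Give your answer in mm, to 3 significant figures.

≈ 85.6 mm

Tesos: ice volume = 4.08×10^4 km² × 880 m = 3.590×10^4 km³; 3.590×10^4 × (901/1024) = 3.159×10^4 km³ of water.
Spread over 3.69×10^14 m² of ocean, Δh = 3.159×10^13 / 3.69×10^14 = 0.0856 m = 85.6 mm.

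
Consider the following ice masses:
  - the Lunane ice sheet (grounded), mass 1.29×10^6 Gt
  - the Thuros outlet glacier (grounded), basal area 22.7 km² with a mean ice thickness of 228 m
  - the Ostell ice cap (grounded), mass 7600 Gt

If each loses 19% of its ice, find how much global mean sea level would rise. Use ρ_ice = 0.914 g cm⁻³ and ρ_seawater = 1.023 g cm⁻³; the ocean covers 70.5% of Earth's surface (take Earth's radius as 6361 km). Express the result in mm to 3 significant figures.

≈ 672 mm

Lunane: 0.19 × 1.29×10^6 Gt = 2.451×10^17 kg; dividing by ρ_w = 1.023 g cm⁻³ = 1023 kg m⁻³ gives 2.396×10^14 m³ of water.
Thuros: ice volume = 22.7 km² × 228 m = 5.176 km³; 0.19 × 5.176 × (914/1023) = 0.8786 km³ of water.
Ostell: 0.19 × 7600 Gt = 1.444×10^15 kg; dividing by ρ_w = 1023 kg m⁻³ gives 1.412×10^12 m³ of water.
Total added water ≈ 2.410×10^14 m³ over 3.58×10^14 m² → Δh = 0.672 m = 672 mm.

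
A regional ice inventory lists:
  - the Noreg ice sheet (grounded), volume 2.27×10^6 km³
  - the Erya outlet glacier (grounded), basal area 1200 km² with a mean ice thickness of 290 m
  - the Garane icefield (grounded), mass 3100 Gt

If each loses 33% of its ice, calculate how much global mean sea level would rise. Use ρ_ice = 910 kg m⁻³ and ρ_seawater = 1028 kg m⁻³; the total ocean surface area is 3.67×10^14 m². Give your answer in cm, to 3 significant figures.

≈ 181 cm

Noreg: 0.33 × 2.27×10^6 km³ × (910/1028) = 6.631×10^5 km³ of water.
Erya: ice volume = 1200 km² × 290 m = 348.0 km³; 0.33 × 348.0 × (910/1028) = 101.7 km³ of water.
Garane: 0.33 × 3100 Gt = 1.023×10^15 kg; dividing by ρ_w = 1028 kg m⁻³ gives 9.951×10^11 m³ of water.
Total added water ≈ 6.642×10^14 m³ over 3.67×10^14 m² → Δh = 1.81 m = 181 cm.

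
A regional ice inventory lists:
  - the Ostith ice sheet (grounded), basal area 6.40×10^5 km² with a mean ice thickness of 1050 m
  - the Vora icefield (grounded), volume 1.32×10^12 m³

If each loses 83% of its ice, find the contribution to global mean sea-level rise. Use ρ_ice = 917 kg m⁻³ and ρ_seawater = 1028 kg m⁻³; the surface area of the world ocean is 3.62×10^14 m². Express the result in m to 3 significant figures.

≈ 1.38 m

Ostith: ice volume = 6.40×10^5 km² × 1050 m = 6.720×10^5 km³; 0.83 × 6.720×10^5 × (917/1028) = 4.975×10^5 km³ of water.
Vora: 0.83 × 1.32×10^12 m³ × (917/1028) = 9.773×10^11 m³ of water.
Total added water ≈ 4.985×10^14 m³ over 3.62×10^14 m² → Δh = 1.38 m.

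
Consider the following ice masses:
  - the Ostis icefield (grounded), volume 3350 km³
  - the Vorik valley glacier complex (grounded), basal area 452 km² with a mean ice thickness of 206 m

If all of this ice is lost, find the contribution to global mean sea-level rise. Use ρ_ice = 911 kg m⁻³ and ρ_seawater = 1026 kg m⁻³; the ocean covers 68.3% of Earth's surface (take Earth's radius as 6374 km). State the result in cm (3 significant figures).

≈ 0.877 cm

Ostis: 3350 km³ × (911/1026) = 2975 km³ of water.
Vorik: ice volume = 452 km² × 206 m = 93.11 km³; 93.11 × (911/1026) = 82.68 km³ of water.
Total added water ≈ 3.057×10^12 m³ over 3.49×10^14 m² → Δh = 8.77×10^-3 m = 0.877 cm.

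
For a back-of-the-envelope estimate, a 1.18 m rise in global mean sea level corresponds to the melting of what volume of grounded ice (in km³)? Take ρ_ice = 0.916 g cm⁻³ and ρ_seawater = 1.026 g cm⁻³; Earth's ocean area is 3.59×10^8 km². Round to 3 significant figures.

Required water volume = Δh × A = 1.18 m × 3.59×10^14 m² = 4.236×10^14 m³ = 4.236×10^5 km³.
Ice volume = water volume × ρ_w/ρ_ice = 4.236×10^5 × 1026/916 = 4.74×10^5 km³.

≈ 4.74×10^5 km³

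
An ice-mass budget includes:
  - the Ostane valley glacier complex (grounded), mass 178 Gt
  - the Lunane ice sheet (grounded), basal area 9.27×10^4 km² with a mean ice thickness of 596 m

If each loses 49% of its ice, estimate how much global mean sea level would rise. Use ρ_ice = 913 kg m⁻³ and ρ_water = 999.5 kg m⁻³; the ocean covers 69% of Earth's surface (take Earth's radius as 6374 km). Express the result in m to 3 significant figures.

≈ 0.0704 m

Ostane: 0.49 × 178 Gt = 8.722×10^13 kg; dividing by ρ_w = 999.5 kg m⁻³ gives 8.726×10^10 m³ of water.
Lunane: ice volume = 9.27×10^4 km² × 596 m = 5.525×10^4 km³; 0.49 × 5.525×10^4 × (913/999.5) = 2.473×10^4 km³ of water.
Total added water ≈ 2.482×10^13 m³ over 3.52×10^14 m² → Δh = 0.0704 m.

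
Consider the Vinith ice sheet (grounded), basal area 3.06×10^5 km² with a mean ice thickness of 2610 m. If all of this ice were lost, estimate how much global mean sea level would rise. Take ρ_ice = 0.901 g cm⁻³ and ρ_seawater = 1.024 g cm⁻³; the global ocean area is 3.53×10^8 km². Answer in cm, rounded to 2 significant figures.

≈ 200 cm

Vinith: ice volume = 3.06×10^5 km² × 2610 m = 7.987×10^5 km³; 7.987×10^5 × (901/1024) = 7.027×10^5 km³ of water.
Spread over 3.53×10^14 m² of ocean, Δh = 7.027×10^14 / 3.53×10^14 = 1.99 m = 200 cm.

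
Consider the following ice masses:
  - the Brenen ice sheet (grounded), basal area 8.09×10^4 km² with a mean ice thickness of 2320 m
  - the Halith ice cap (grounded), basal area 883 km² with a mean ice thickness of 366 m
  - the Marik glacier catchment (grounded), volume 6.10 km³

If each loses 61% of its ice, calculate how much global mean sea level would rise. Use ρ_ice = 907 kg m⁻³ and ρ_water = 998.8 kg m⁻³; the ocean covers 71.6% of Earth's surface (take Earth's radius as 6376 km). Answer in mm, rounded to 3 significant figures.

Brenen: ice volume = 8.09×10^4 km² × 2320 m = 1.877×10^5 km³; 0.61 × 1.877×10^5 × (907/998.8) = 1.040×10^5 km³ of water.
Halith: ice volume = 883 km² × 366 m = 323.2 km³; 0.61 × 323.2 × (907/998.8) = 179.0 km³ of water.
Marik: 0.61 × 6.10 km³ × (907/998.8) = 3.379 km³ of water.
Total added water ≈ 1.041×10^14 m³ over 3.66×10^14 m² → Δh = 0.285 m = 285 mm.

≈ 285 mm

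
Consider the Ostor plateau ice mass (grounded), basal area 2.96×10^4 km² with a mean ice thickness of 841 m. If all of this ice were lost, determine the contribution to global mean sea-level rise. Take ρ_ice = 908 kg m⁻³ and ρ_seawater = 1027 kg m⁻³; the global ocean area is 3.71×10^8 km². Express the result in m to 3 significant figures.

Ostor: ice volume = 2.96×10^4 km² × 841 m = 2.489×10^4 km³; 2.489×10^4 × (908/1027) = 2.201×10^4 km³ of water.
Spread over 3.71×10^14 m² of ocean, Δh = 2.201×10^13 / 3.71×10^14 = 0.0593 m.

≈ 0.0593 m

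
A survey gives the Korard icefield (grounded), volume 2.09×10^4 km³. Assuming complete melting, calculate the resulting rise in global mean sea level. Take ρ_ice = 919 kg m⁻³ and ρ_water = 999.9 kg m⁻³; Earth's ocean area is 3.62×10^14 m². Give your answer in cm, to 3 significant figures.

≈ 5.31 cm

Korard: 2.09×10^4 km³ × (919/999.9) = 1.921×10^4 km³ of water.
Spread over 3.62×10^14 m² of ocean, Δh = 1.921×10^13 / 3.62×10^14 = 0.0531 m = 5.31 cm.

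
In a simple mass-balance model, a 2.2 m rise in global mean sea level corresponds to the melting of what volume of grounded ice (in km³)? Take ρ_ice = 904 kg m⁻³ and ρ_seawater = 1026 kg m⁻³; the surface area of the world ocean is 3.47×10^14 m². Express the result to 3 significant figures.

Required water volume = Δh × A = 2.2 m × 3.47×10^14 m² = 7.634×10^14 m³ = 7.634×10^5 km³.
Ice volume = water volume × ρ_w/ρ_ice = 7.634×10^5 × 1026/904 = 8.66×10^5 km³.

≈ 8.66×10^5 km³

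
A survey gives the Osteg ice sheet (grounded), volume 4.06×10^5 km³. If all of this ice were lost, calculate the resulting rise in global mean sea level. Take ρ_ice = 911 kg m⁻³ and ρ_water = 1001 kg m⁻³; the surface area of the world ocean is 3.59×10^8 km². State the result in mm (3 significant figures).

≈ 1030 mm

Osteg: 4.06×10^5 km³ × (911/1001) = 3.695×10^5 km³ of water.
Spread over 3.59×10^14 m² of ocean, Δh = 3.695×10^14 / 3.59×10^14 = 1.03 m = 1030 mm.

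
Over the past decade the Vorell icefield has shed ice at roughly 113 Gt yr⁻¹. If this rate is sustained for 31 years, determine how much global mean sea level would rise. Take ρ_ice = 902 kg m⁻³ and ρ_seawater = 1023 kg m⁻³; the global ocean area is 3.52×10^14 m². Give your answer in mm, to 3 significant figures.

≈ 9.73 mm

Total mass lost = 113 Gt/yr × 31 yr = 3503 Gt = 3.503×10^15 kg.
ρ_w = 1023 kg m⁻³, so water volume = 3.503×10^15 / 1023 = 3.424×10^12 m³.
Δh = 3.424×10^12 / 3.52×10^14 = 9.73×10^-3 m = 9.73 mm.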